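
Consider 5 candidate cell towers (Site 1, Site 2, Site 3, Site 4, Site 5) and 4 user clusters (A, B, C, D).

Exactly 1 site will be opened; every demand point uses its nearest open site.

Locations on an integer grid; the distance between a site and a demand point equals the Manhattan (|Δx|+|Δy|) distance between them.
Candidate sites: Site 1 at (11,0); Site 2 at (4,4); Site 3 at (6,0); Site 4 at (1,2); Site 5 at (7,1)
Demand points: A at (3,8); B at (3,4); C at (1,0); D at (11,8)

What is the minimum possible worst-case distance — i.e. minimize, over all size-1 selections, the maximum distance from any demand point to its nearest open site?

Open {Site 2}.
  Farthest demand point is D at distance 11 (to Site 2); all others are ≤ 11.
With {Site 5} the worst case is 11.
With {Site 3} the worst case is 13.
No size-1 selection achieves below 11.

11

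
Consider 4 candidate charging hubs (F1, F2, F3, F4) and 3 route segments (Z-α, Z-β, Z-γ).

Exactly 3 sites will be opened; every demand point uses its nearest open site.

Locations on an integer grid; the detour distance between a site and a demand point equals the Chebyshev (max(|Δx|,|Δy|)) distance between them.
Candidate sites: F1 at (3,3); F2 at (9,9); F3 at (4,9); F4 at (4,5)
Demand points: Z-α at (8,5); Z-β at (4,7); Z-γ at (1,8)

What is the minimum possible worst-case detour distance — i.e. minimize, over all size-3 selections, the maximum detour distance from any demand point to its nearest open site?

Open {F1, F2, F3}.
  Farthest demand point is Z-α at detour distance 4 (to F2); all others are ≤ 4.
With {F1, F2, F4} the worst case is 4.
With {F1, F3, F4} the worst case is 4.
No size-3 selection achieves below 4.

4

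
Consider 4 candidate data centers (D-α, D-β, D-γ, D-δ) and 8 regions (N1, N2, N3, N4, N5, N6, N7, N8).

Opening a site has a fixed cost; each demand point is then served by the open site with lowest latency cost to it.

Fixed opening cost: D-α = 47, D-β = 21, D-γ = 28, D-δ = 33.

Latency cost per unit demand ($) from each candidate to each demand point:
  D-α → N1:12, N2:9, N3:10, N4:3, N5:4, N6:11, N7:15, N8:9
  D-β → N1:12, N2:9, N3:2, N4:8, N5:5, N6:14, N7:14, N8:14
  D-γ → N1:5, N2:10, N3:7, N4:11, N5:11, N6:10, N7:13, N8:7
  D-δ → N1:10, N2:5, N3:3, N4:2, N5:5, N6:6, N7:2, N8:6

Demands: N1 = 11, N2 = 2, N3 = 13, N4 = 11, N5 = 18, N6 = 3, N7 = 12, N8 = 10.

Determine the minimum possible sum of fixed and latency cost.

379

Open {D-γ, D-δ}: assign each demand point to its cheapest open site.
  N1→D-γ 11×5=55, N2→D-δ 2×5=10, N3→D-δ 13×3=39, N4→D-δ 11×2=22, N5→D-δ 18×5=90, N6→D-δ 3×6=18, N7→D-δ 12×2=24, N8→D-δ 10×6=60
  latency cost 318, fixed 61 → total 379.
Compare {D-β, D-γ, D-δ}: latency cost 305 + fixed 82 = 387.
Compare {D-δ}: latency cost 373 + fixed 33 = 406.
Compare {D-α, D-γ, D-δ}: latency cost 300 + fixed 108 = 408.
All other subsets cost ≥ 387. Minimum total cost: 379.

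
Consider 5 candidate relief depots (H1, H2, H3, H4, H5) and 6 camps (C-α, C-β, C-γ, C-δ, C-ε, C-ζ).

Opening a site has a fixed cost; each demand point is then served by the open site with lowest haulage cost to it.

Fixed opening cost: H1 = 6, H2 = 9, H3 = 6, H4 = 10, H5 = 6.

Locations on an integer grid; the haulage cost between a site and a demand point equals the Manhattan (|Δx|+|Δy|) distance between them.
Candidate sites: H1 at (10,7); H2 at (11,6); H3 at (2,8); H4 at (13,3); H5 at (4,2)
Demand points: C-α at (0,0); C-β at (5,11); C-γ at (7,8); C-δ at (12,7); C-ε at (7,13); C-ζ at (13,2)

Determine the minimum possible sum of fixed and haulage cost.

50

Open {H1, H5}: assign each demand point to its cheapest open site.
  C-α→H5 6, C-β→H1 9, C-γ→H1 4, C-δ→H1 2, C-ε→H1 9, C-ζ→H1 8
  haulage cost 38, fixed 12 → total 50.
Compare {H1, H3}: haulage cost 39 + fixed 12 = 51.
Compare {H3, H4}: haulage cost 37 + fixed 16 = 53.
Compare {H1, H3, H5}: haulage cost 35 + fixed 18 = 53.
All other subsets cost ≥ 51. Minimum total cost: 50.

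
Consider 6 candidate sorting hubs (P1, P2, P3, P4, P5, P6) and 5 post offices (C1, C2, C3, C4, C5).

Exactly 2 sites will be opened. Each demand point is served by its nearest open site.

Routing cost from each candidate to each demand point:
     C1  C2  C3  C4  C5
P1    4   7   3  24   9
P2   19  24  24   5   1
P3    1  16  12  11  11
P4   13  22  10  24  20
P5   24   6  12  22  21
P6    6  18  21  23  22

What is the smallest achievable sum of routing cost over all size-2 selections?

20

Open {P1, P2}.
  C1→P1 4, C2→P1 7, C3→P1 3, C4→P2 5, C5→P2 1  ⇒ total 20.
Compare {P1, P3}: total 31.
Compare {P2, P3}: total 35.
No size-2 selection does better; minimum is 20.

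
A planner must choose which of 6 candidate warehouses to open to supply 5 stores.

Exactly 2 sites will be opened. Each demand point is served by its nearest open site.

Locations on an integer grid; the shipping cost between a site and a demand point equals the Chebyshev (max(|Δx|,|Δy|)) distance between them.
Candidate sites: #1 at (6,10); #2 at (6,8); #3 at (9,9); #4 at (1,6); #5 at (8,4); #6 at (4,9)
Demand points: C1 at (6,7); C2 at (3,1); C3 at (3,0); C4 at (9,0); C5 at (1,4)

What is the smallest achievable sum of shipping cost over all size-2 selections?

Open {#4, #5}.
  C1→#5 3, C2→#4 5, C3→#5 5, C4→#5 4, C5→#4 2  ⇒ total 19.
Compare {#2, #5}: total 20.
Compare {#5, #6}: total 21.
No size-2 selection does better; minimum is 19.

19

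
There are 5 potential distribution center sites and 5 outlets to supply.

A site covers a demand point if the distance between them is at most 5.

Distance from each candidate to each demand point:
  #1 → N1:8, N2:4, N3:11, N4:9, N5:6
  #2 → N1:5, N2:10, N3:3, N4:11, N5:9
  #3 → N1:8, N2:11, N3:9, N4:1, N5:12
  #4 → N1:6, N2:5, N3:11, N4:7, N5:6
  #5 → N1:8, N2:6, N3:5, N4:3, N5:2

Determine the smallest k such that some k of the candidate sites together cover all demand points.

Coverage sets (demand points within 5 of each site):
  #1: {N2}
  #2: {N1, N3}
  #3: {N4}
  #4: {N2}
  #5: {N3, N4, N5}
No 2 sites suffice: every size-2 union leaves at least one demand point uncovered.
But {#1, #2, #5} covers everything, so the minimum is 3.

3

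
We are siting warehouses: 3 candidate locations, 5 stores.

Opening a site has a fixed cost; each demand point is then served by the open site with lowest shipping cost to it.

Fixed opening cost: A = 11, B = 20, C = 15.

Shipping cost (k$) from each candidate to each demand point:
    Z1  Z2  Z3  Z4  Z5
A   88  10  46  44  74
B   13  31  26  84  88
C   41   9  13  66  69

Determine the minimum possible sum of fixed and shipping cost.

194

Open {A, B, C}: assign each demand point to its cheapest open site.
  Z1→B 13, Z2→C 9, Z3→C 13, Z4→A 44, Z5→C 69
  shipping cost 148, fixed 46 → total 194.
Compare {A, B}: shipping cost 167 + fixed 31 = 198.
Compare {A, C}: shipping cost 176 + fixed 26 = 202.
Compare {B, C}: shipping cost 170 + fixed 35 = 205.
All other subsets cost ≥ 198. Minimum total cost: 194.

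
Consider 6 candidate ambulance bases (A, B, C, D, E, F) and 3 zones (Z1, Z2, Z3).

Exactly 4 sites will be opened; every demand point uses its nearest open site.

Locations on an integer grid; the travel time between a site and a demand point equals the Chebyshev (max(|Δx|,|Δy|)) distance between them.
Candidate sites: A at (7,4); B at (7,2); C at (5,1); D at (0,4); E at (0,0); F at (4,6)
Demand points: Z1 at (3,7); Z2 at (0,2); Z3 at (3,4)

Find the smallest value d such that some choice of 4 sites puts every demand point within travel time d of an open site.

Open {A, B, D, F}.
  Farthest demand point is Z2 at travel time 2 (to D); all others are ≤ 2.
With {A, B, E, F} the worst case is 2.
With {A, C, D, F} the worst case is 2.
No size-4 selection achieves below 2.

2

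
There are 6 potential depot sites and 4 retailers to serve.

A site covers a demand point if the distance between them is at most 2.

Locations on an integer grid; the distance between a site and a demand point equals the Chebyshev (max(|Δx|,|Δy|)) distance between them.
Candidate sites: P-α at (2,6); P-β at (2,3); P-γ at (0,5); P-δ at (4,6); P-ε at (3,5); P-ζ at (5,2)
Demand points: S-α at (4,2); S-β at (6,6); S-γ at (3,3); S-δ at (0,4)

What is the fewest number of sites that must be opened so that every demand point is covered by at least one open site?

2

Coverage sets (demand points within 2 of each site):
  P-α: {S-δ}
  P-β: {S-α, S-γ, S-δ}
  P-γ: {S-δ}
  P-δ: {S-β}
  P-ε: {S-γ}
  P-ζ: {S-α, S-γ}
No single site covers all 4 demand points.
But {P-β, P-δ} covers everything, so the minimum is 2.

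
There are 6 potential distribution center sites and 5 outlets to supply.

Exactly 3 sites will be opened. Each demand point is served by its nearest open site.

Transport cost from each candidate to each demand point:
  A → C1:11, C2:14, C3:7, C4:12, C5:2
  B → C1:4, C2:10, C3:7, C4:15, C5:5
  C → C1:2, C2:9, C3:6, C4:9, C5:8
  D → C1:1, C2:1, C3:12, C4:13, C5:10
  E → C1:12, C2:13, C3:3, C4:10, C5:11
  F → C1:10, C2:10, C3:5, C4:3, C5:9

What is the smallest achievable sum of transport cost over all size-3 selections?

12

Open {A, D, F}.
  C1→D 1, C2→D 1, C3→F 5, C4→F 3, C5→A 2  ⇒ total 12.
Compare {B, D, F}: total 15.
Compare {A, D, E}: total 17.
No size-3 selection does better; minimum is 12.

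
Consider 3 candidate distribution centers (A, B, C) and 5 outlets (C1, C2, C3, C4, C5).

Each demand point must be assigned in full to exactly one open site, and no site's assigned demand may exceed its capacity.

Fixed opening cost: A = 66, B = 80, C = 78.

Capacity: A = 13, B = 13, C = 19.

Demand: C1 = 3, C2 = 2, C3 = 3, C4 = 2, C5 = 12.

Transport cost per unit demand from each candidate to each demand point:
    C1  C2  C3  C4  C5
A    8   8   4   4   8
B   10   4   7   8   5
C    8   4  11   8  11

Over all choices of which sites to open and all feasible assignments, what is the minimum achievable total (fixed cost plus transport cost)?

Open {A, B}; cheapest assignment that respects the capacities:
  A (cap 13, load 10): C1, C2, C3, C4 — cost 3×8 + 2×8 + 3×4 + 2×4 = 60
  B (cap 13, load 12): C5 — cost 12×5 = 60
  Shipping 120, fixed 146 → total 266.
  Any other capacity-feasible assignment to {A, B} ships for at least 120.
Compare {B, C}: its best feasible assignment gives total 299.
Compare {A, C}: its best feasible assignment gives total 321.
Every other set of open sites that can feasibly serve all demand totals ≥ 299 even under its best assignment. Minimum: 266.

266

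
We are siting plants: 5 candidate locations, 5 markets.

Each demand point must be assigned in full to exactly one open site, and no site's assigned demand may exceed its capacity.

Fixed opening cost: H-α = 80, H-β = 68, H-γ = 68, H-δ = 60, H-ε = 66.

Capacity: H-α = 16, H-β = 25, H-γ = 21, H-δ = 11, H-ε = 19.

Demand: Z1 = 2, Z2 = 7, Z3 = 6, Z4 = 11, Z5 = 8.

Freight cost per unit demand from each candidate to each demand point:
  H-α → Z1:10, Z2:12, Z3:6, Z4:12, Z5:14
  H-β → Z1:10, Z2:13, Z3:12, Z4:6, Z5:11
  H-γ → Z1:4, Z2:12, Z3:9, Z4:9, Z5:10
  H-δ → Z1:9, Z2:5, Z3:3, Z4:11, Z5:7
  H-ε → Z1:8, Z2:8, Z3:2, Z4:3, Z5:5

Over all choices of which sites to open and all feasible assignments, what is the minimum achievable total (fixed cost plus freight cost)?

Open {H-γ, H-ε}; cheapest assignment that respects the capacities:
  H-γ (cap 21, load 17): Z1, Z2, Z5 — cost 2×4 + 7×12 + 8×10 = 172
  H-ε (cap 19, load 17): Z3, Z4 — cost 6×2 + 11×3 = 45
  Shipping 217, fixed 134 → total 351.
  Any other capacity-feasible assignment to {H-γ, H-ε} ships for at least 217.
Compare {H-α, H-ε}: its best feasible assignment gives total 359.
Compare {H-β, H-ε}: its best feasible assignment gives total 359.
Every other set of open sites that can feasibly serve all demand totals ≥ 359 even under its best assignment. Minimum: 351.

351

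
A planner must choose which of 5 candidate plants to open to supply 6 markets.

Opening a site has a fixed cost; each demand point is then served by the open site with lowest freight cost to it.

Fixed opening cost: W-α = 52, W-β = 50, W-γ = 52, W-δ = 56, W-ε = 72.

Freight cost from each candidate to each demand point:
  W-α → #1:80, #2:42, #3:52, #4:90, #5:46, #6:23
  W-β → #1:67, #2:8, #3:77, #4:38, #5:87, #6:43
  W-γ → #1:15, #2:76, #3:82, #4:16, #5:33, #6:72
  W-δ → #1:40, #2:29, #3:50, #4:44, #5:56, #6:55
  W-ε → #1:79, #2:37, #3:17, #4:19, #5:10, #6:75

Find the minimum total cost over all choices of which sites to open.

283

Open {W-β, W-γ, W-ε}: assign each demand point to its cheapest open site.
  #1→W-γ 15, #2→W-β 8, #3→W-ε 17, #4→W-γ 16, #5→W-ε 10, #6→W-β 43
  freight cost 109, fixed 174 → total 283.
Compare {W-α, W-γ}: freight cost 181 + fixed 104 = 285.
Compare {W-β, W-ε}: freight cost 164 + fixed 122 = 286.
Compare {W-γ, W-ε}: freight cost 167 + fixed 124 = 291.
All other subsets cost ≥ 285. Minimum total cost: 283.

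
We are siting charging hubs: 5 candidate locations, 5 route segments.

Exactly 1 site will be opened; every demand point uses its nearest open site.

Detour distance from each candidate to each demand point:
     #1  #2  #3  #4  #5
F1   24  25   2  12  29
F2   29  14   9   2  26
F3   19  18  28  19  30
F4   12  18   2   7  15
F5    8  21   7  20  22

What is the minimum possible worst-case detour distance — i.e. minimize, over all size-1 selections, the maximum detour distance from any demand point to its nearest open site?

18

Open {F4}.
  Farthest demand point is #2 at detour distance 18 (to F4); all others are ≤ 18.
With {F5} the worst case is 22.
With {F1} the worst case is 29.
No size-1 selection achieves below 18.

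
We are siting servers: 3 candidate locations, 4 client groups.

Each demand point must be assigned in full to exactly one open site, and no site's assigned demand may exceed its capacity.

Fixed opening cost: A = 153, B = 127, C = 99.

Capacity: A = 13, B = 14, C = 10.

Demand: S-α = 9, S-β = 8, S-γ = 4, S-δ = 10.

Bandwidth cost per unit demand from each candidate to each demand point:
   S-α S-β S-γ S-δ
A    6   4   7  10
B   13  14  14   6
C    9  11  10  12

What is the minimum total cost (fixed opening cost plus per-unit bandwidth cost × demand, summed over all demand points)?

Open {A, B, C}; cheapest assignment that respects the capacities:
  A (cap 13, load 12): S-β, S-γ — cost 8×4 + 4×7 = 60
  B (cap 14, load 10): S-δ — cost 10×6 = 60
  C (cap 10, load 9): S-α — cost 9×9 = 81
  Shipping 201, fixed 379 → total 580.
  Any other capacity-feasible assignment to {A, B, C} ships for at least 201.
Total demand is 31 and no other set of sites has combined capacity ≥ 31, so {A, B, C} is the only feasible choice of open sites. Minimum: 580.

580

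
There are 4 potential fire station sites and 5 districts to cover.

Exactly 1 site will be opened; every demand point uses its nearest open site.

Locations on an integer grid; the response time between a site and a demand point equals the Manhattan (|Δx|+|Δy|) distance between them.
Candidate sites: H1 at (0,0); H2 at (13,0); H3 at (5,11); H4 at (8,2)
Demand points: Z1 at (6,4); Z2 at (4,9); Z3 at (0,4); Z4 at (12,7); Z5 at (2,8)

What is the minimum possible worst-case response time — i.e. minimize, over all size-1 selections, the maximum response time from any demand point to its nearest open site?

Open {H3}.
  Farthest demand point is Z3 at response time 12 (to H3); all others are ≤ 12.
With {H4} the worst case is 12.
With {H1} the worst case is 19.
No size-1 selection achieves below 12.

12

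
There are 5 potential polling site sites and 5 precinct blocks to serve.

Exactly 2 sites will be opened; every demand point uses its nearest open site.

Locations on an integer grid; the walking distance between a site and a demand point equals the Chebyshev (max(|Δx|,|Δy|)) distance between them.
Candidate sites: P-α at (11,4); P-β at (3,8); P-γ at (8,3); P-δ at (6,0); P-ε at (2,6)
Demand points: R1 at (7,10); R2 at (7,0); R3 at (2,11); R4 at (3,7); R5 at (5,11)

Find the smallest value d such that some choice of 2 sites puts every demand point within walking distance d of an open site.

4

Open {P-α, P-β}.
  Farthest demand point is R1 at walking distance 4 (to P-β); all others are ≤ 4.
With {P-β, P-γ} the worst case is 4.
With {P-β, P-δ} the worst case is 4.
No size-2 selection achieves below 4.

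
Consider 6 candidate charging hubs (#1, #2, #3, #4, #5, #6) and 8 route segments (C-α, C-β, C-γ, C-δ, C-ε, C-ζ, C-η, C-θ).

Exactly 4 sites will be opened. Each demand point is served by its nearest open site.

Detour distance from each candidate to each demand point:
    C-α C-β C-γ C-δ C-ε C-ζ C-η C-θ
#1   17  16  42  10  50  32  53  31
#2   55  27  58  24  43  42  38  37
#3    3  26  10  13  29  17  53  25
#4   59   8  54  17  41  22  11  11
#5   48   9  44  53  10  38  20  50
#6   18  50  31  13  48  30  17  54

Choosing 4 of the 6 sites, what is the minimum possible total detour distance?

Open {#1, #3, #4, #5}.
  C-α→#3 3, C-β→#4 8, C-γ→#3 10, C-δ→#1 10, C-ε→#5 10, C-ζ→#3 17, C-η→#4 11, C-θ→#4 11  ⇒ total 80.
Compare {#2, #3, #4, #5}: total 83.
Compare {#3, #4, #5, #6}: total 83.
No size-4 selection does better; minimum is 80.

80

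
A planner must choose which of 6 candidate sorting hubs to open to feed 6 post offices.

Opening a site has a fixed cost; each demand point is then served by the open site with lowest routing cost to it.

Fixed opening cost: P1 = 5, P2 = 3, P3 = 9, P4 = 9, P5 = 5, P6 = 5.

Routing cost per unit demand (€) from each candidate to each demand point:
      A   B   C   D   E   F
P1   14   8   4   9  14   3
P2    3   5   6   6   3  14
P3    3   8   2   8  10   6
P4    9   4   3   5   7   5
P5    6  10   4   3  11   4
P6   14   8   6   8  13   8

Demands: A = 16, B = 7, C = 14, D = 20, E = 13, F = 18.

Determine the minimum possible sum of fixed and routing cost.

286

Open {P1, P2, P3, P5}: assign each demand point to its cheapest open site.
  A→P2 16×3=48, B→P2 7×5=35, C→P3 14×2=28, D→P5 20×3=60, E→P2 13×3=39, F→P1 18×3=54
  routing cost 264, fixed 22 → total 286.
Compare {P1, P2, P3, P4, P5}: routing cost 257 + fixed 31 = 288.
Compare {P1, P2, P3, P5, P6}: routing cost 264 + fixed 27 = 291.
Compare {P1, P2, P4, P5}: routing cost 271 + fixed 22 = 293.
All other subsets cost ≥ 288. Minimum total cost: 286.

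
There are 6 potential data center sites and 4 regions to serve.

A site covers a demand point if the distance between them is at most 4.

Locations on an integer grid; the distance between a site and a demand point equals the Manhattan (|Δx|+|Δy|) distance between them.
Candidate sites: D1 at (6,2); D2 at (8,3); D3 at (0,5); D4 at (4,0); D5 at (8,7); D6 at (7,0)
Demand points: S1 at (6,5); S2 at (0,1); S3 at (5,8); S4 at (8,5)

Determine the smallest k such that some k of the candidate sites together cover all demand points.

2

Coverage sets (demand points within 4 of each site):
  D1: {S1}
  D2: {S1, S4}
  D3: {S2}
  D4: {}
  D5: {S1, S3, S4}
  D6: {}
No single site covers all 4 demand points.
But {D3, D5} covers everything, so the minimum is 2.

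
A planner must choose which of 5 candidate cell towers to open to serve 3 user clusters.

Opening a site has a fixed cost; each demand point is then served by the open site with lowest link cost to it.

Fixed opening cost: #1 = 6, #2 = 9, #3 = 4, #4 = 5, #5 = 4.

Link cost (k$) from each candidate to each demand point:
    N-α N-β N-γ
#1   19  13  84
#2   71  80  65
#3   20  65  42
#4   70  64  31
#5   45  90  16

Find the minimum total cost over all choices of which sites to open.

58

Open {#1, #5}: assign each demand point to its cheapest open site.
  N-α→#1 19, N-β→#1 13, N-γ→#5 16
  link cost 48, fixed 10 → total 58.
Compare {#1, #3, #5}: link cost 48 + fixed 14 = 62.
Compare {#1, #4, #5}: link cost 48 + fixed 15 = 63.
Compare {#1, #2, #5}: link cost 48 + fixed 19 = 67.
All other subsets cost ≥ 62. Minimum total cost: 58.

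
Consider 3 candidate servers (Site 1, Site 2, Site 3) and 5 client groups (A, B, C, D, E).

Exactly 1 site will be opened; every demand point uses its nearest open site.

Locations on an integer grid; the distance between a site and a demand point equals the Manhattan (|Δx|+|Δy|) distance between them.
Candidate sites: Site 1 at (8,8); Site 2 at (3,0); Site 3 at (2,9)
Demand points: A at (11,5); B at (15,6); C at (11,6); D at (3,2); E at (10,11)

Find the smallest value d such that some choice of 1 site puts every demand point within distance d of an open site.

Open {Site 1}.
  Farthest demand point is D at distance 11 (to Site 1); all others are ≤ 11.
With {Site 3} the worst case is 16.
With {Site 2} the worst case is 18.
No size-1 selection achieves below 11.

11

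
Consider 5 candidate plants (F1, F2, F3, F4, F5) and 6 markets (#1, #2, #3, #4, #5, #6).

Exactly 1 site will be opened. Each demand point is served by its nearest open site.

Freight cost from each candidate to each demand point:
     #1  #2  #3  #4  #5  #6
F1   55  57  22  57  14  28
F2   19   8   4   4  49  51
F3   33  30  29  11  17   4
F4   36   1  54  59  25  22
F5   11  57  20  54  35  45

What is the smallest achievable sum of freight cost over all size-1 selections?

124

Open {F3}.
  #1→F3 33, #2→F3 30, #3→F3 29, #4→F3 11, #5→F3 17, #6→F3 4  ⇒ total 124.
Compare {F2}: total 135.
Compare {F4}: total 197.
No size-1 selection does better; minimum is 124.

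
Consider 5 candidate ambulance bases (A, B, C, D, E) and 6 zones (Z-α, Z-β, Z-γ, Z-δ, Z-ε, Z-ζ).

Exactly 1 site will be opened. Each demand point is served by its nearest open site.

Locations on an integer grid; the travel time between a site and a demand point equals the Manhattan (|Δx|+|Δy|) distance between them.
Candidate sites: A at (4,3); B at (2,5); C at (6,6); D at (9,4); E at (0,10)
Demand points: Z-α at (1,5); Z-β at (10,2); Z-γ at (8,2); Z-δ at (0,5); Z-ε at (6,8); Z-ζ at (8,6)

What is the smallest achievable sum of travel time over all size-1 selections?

Open {C}.
  Z-α→C 6, Z-β→C 8, Z-γ→C 6, Z-δ→C 7, Z-ε→C 2, Z-ζ→C 2  ⇒ total 31.
Compare {D}: total 35.
Compare {A}: total 37.
No size-1 selection does better; minimum is 31.

31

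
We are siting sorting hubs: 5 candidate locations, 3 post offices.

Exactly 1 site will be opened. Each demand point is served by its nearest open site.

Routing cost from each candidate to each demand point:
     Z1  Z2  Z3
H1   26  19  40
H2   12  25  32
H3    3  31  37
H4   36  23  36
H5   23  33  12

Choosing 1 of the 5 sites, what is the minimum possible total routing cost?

68

Open {H5}.
  Z1→H5 23, Z2→H5 33, Z3→H5 12  ⇒ total 68.
Compare {H2}: total 69.
Compare {H3}: total 71.
No size-1 selection does better; minimum is 68.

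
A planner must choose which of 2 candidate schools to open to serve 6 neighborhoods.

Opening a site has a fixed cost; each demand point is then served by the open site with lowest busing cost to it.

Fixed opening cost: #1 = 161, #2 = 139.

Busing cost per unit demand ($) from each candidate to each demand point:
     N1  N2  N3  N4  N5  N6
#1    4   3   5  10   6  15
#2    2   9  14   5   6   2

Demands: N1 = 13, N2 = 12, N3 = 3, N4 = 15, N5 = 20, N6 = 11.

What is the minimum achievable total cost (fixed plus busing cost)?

532

Open {#2}: assign each demand point to its cheapest open site.
  N1→#2 13×2=26, N2→#2 12×9=108, N3→#2 3×14=42, N4→#2 15×5=75, N5→#2 20×6=120, N6→#2 11×2=22
  busing cost 393, fixed 139 → total 532.
Compare {#1, #2}: busing cost 294 + fixed 300 = 594.
Compare {#1}: busing cost 538 + fixed 161 = 699.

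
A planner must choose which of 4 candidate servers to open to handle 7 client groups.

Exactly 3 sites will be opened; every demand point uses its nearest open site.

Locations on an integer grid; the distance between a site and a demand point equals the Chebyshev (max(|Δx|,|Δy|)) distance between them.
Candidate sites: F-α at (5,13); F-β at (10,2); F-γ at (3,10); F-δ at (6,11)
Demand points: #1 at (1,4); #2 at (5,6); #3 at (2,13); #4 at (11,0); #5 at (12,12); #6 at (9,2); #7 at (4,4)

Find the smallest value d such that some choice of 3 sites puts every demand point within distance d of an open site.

Open {F-β, F-γ, F-δ}.
  Farthest demand point is #1 at distance 6 (to F-γ); all others are ≤ 6.
With {F-α, F-β, F-γ} the worst case is 7.
With {F-α, F-β, F-δ} the worst case is 7.
No size-3 selection achieves below 6.

6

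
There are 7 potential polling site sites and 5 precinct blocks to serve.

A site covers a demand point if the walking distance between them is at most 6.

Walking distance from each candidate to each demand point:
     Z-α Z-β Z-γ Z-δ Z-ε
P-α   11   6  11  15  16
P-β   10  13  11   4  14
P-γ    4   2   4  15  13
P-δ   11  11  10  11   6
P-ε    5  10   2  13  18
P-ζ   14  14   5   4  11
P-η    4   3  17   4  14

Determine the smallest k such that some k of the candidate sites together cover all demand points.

3

Coverage sets (demand points within 6 of each site):
  P-α: {Z-β}
  P-β: {Z-δ}
  P-γ: {Z-α, Z-β, Z-γ}
  P-δ: {Z-ε}
  P-ε: {Z-α, Z-γ}
  P-ζ: {Z-γ, Z-δ}
  P-η: {Z-α, Z-β, Z-δ}
No 2 sites suffice: every size-2 union leaves at least one demand point uncovered.
But {P-β, P-γ, P-δ} covers everything, so the minimum is 3.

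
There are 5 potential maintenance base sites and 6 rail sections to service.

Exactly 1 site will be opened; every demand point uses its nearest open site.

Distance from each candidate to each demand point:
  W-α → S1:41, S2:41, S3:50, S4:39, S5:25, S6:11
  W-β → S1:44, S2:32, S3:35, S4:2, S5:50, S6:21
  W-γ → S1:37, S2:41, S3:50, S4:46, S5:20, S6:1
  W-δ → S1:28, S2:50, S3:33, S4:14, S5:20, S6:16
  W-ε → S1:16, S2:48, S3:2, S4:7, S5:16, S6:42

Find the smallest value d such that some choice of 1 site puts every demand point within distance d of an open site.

Open {W-ε}.
  Farthest demand point is S2 at distance 48 (to W-ε); all others are ≤ 48.
With {W-α} the worst case is 50.
With {W-β} the worst case is 50.
No size-1 selection achieves below 48.

48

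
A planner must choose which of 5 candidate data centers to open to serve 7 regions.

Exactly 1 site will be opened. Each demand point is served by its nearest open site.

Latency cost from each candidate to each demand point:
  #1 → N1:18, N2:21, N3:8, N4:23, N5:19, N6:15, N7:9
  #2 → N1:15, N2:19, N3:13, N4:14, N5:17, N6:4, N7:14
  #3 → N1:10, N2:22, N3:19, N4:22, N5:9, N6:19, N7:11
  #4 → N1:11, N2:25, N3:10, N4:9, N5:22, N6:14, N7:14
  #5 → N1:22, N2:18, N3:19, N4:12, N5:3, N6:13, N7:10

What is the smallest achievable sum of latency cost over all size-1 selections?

96

Open {#2}.
  N1→#2 15, N2→#2 19, N3→#2 13, N4→#2 14, N5→#2 17, N6→#2 4, N7→#2 14  ⇒ total 96.
Compare {#5}: total 97.
Compare {#4}: total 105.
No size-1 selection does better; minimum is 96.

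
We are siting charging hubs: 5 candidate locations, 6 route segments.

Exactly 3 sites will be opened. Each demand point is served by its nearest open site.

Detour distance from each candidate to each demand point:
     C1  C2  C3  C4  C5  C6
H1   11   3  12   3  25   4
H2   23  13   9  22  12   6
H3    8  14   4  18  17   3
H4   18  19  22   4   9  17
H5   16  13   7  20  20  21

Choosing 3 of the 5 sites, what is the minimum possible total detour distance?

Open {H1, H3, H4}.
  C1→H3 8, C2→H1 3, C3→H3 4, C4→H1 3, C5→H4 9, C6→H3 3  ⇒ total 30.
Compare {H1, H2, H3}: total 33.
Compare {H1, H4, H5}: total 37.
No size-3 selection does better; minimum is 30.

30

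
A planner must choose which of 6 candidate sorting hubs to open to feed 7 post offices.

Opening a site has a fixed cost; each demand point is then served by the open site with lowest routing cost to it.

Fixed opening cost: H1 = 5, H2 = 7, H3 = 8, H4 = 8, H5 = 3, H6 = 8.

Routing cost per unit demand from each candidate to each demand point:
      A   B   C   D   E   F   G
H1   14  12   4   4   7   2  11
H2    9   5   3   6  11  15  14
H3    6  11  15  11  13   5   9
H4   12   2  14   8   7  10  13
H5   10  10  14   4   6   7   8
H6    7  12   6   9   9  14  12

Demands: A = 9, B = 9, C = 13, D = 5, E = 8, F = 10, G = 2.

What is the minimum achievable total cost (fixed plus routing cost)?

Open {H1, H2, H3, H4, H5}: assign each demand point to its cheapest open site.
  A→H3 9×6=54, B→H4 9×2=18, C→H2 13×3=39, D→H1 5×4=20, E→H5 8×6=48, F→H1 10×2=20, G→H5 2×8=16
  routing cost 215, fixed 31 → total 246.
Compare {H1, H3, H4, H5}: routing cost 228 + fixed 24 = 252.
Compare {H1, H2, H3, H4}: routing cost 225 + fixed 28 = 253.
Compare {H1, H2, H3, H4, H5, H6}: routing cost 215 + fixed 39 = 254.
All other subsets cost ≥ 252. Minimum total cost: 246.

246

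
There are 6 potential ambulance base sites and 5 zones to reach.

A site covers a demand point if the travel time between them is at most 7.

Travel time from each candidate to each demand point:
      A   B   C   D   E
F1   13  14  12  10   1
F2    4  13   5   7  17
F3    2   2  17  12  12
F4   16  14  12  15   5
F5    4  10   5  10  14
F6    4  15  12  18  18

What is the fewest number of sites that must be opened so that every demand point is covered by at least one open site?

3

Coverage sets (demand points within 7 of each site):
  F1: {E}
  F2: {A, C, D}
  F3: {A, B}
  F4: {E}
  F5: {A, C}
  F6: {A}
No 2 sites suffice: every size-2 union leaves at least one demand point uncovered.
But {F1, F2, F3} covers everything, so the minimum is 3.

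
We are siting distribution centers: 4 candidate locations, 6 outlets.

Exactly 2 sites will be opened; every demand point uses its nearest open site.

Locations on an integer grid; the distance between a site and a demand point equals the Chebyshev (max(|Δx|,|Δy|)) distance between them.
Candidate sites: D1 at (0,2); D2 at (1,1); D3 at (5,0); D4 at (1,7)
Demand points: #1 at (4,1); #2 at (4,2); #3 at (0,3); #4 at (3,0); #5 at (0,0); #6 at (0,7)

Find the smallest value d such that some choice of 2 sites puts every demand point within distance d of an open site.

3

Open {D2, D4}.
  Farthest demand point is #1 at distance 3 (to D2); all others are ≤ 3.
With {D1, D4} the worst case is 4.
With {D1, D2} the worst case is 5.
No size-2 selection achieves below 3.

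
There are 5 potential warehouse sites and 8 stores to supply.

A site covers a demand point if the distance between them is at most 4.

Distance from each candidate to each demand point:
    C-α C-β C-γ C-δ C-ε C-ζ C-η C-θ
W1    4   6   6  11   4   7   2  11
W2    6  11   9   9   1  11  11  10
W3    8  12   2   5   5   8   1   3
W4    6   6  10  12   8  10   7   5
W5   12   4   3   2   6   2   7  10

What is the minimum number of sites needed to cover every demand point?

3

Coverage sets (demand points within 4 of each site):
  W1: {C-α, C-ε, C-η}
  W2: {C-ε}
  W3: {C-γ, C-η, C-θ}
  W4: {}
  W5: {C-β, C-γ, C-δ, C-ζ}
No 2 sites suffice: every size-2 union leaves at least one demand point uncovered.
But {W1, W3, W5} covers everything, so the minimum is 3.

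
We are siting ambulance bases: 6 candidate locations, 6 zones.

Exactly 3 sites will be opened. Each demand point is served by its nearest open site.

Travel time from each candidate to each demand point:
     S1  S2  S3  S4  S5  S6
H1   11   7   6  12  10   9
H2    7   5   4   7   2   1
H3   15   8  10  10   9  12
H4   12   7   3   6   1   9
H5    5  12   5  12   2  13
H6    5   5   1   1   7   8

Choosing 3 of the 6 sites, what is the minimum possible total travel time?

14

Open {H2, H4, H6}.
  S1→H6 5, S2→H2 5, S3→H6 1, S4→H6 1, S5→H4 1, S6→H2 1  ⇒ total 14.
Compare {H1, H2, H6}: total 15.
Compare {H2, H3, H6}: total 15.
No size-3 selection does better; minimum is 14.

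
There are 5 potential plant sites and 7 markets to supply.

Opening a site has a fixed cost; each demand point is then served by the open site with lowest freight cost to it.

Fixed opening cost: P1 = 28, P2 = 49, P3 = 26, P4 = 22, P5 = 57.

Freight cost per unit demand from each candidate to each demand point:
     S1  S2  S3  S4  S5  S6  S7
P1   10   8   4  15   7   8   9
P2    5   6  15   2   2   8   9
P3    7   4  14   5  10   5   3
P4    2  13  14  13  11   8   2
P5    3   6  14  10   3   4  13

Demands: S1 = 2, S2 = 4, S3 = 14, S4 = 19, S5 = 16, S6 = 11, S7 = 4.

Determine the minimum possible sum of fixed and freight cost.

322

Open {P1, P2, P3}: assign each demand point to its cheapest open site.
  S1→P2 2×5=10, S2→P3 4×4=16, S3→P1 14×4=56, S4→P2 19×2=38, S5→P2 16×2=32, S6→P3 11×5=55, S7→P3 4×3=12
  freight cost 219, fixed 103 → total 322.
Compare {P1, P2, P3, P4}: freight cost 209 + fixed 125 = 334.
Compare {P1, P2, P4}: freight cost 250 + fixed 99 = 349.
Compare {P1, P2}: freight cost 284 + fixed 77 = 361.
All other subsets cost ≥ 334. Minimum total cost: 322.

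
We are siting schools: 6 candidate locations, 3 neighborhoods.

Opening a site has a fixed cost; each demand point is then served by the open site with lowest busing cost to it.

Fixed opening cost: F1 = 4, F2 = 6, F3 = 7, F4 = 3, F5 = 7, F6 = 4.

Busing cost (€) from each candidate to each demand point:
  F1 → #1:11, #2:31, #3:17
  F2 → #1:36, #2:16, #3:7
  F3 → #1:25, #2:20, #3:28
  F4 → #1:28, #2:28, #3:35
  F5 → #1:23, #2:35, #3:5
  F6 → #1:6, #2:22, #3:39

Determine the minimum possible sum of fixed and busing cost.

Open {F2, F6}: assign each demand point to its cheapest open site.
  #1→F6 6, #2→F2 16, #3→F2 7
  busing cost 29, fixed 10 → total 39.
Compare {F2, F4, F6}: busing cost 29 + fixed 13 = 42.
Compare {F1, F2, F6}: busing cost 29 + fixed 14 = 43.
Compare {F1, F2}: busing cost 34 + fixed 10 = 44.
All other subsets cost ≥ 42. Minimum total cost: 39.

39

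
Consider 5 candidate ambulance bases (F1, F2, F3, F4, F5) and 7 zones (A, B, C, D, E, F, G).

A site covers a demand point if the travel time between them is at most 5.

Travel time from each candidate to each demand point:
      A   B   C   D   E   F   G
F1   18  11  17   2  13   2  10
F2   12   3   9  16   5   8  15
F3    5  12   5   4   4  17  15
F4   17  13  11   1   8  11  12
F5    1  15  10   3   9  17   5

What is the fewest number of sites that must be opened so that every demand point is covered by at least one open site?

Coverage sets (demand points within 5 of each site):
  F1: {D, F}
  F2: {B, E}
  F3: {A, C, D, E}
  F4: {D}
  F5: {A, D, G}
No 3 sites suffice: every size-3 union leaves at least one demand point uncovered.
But {F1, F2, F3, F5} covers everything, so the minimum is 4.

4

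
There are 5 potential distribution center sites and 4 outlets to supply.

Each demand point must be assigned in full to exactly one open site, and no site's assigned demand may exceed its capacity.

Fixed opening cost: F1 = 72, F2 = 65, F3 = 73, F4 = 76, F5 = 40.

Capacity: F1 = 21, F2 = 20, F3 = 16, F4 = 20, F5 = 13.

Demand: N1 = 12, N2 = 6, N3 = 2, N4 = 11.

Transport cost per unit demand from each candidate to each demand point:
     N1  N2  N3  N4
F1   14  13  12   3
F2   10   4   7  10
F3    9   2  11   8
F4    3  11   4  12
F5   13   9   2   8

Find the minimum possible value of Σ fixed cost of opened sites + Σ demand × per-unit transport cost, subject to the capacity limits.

291

Open {F1, F4}; cheapest assignment that respects the capacities:
  F1 (cap 21, load 11): N4 — cost 11×3 = 33
  F4 (cap 20, load 20): N1, N2, N3 — cost 12×3 + 6×11 + 2×4 = 110
  Shipping 143, fixed 148 → total 291.
  Any other capacity-feasible assignment to {F1, F4} ships for at least 143.
Compare {F4, F5}: its best feasible assignment gives total 310.
Compare {F1, F3, F4}: its best feasible assignment gives total 310.
Every other set of open sites that can feasibly serve all demand totals ≥ 310 even under its best assignment. Minimum: 291.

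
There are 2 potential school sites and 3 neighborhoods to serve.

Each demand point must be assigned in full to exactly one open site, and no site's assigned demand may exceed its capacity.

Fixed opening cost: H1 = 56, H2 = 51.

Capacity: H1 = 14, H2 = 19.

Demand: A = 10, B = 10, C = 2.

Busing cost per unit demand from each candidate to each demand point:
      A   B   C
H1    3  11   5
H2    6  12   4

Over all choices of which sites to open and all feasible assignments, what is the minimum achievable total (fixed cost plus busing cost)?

Open {H1, H2}; cheapest assignment that respects the capacities:
  H1 (cap 14, load 10): A — cost 10×3 = 30
  H2 (cap 19, load 12): B, C — cost 10×12 + 2×4 = 128
  Shipping 158, fixed 107 → total 265.
  Any other capacity-feasible assignment to {H1, H2} ships for at least 158.
Total demand is 22 and no other set of sites has combined capacity ≥ 22, so {H1, H2} is the only feasible choice of open sites. Minimum: 265.

265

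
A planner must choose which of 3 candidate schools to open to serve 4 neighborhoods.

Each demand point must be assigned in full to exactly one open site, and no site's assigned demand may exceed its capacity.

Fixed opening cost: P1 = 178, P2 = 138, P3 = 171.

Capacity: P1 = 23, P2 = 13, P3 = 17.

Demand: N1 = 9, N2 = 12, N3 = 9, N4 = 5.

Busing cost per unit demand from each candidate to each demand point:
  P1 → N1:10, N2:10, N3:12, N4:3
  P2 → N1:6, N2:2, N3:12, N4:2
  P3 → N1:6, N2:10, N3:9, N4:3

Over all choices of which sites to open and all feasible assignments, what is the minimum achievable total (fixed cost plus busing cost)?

553

Open {P1, P2}; cheapest assignment that respects the capacities:
  P1 (cap 23, load 23): N1, N3, N4 — cost 9×10 + 9×12 + 5×3 = 213
  P2 (cap 13, load 12): N2 — cost 12×2 = 24
  Shipping 237, fixed 316 → total 553.
  Any other capacity-feasible assignment to {P1, P2} ships for at least 237.
Compare {P1, P3}: its best feasible assignment gives total 646.
Compare {P1, P2, P3}: its best feasible assignment gives total 688.
Every other set of open sites that can feasibly serve all demand totals ≥ 646 even under its best assignment. Minimum: 553.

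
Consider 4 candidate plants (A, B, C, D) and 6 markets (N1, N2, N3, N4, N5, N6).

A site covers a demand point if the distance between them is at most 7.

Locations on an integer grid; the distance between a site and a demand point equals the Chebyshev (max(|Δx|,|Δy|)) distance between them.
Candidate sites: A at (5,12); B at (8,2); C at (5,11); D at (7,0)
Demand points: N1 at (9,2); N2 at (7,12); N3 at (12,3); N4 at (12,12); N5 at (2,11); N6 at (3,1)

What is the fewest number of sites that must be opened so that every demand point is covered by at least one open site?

2

Coverage sets (demand points within 7 of each site):
  A: {N2, N4, N5}
  B: {N1, N3, N6}
  C: {N2, N4, N5}
  D: {N1, N3, N6}
No single site covers all 6 demand points.
But {A, B} covers everything, so the minimum is 2.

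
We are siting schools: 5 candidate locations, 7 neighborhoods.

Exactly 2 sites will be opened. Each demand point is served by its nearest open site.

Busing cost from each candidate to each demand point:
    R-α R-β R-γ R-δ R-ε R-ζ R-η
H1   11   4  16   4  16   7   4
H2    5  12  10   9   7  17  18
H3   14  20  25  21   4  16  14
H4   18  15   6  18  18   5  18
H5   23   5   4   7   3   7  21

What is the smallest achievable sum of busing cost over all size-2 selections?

Open {H1, H5}.
  R-α→H1 11, R-β→H1 4, R-γ→H5 4, R-δ→H1 4, R-ε→H5 3, R-ζ→H1 7, R-η→H1 4  ⇒ total 37.
Compare {H1, H2}: total 41.
Compare {H2, H5}: total 49.
No size-2 selection does better; minimum is 37.

37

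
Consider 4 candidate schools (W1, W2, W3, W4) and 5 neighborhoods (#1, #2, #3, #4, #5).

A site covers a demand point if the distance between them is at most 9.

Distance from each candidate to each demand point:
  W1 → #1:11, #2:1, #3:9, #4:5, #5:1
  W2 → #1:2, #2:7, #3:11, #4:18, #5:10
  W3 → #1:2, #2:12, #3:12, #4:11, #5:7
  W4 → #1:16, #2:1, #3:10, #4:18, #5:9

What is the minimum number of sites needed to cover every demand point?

Coverage sets (demand points within 9 of each site):
  W1: {#2, #3, #4, #5}
  W2: {#1, #2}
  W3: {#1, #5}
  W4: {#2, #5}
No single site covers all 5 demand points.
But {W1, W2} covers everything, so the minimum is 2.

2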